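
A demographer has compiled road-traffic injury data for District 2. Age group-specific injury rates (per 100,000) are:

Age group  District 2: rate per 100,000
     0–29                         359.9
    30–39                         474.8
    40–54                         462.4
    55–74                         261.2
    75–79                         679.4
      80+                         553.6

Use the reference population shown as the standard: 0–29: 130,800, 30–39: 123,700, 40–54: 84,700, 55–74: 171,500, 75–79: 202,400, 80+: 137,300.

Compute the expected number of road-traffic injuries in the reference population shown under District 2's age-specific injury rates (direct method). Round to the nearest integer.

Expected road-traffic injuries = Σ (standard pop × age-specific rate ÷ 100,000)
= 130,800×359.9/100,000 + 123,700×474.8/100,000 + 84,700×462.4/100,000 + 171,500×261.2/100,000 + 202,400×679.4/100,000 + 137,300×553.6/100,000
= 470.75 + 587.33 + 391.65 + 447.96 + 1375.11 + 760.09 = 4032.89.

4033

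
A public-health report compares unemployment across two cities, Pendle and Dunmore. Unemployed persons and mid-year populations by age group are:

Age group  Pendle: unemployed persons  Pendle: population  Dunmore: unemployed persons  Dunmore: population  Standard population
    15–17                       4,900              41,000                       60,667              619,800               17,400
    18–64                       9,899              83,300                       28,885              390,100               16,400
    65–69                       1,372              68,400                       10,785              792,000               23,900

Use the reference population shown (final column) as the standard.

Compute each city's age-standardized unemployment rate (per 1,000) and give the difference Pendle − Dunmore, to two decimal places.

21.92

Age-specific rates per 1,000 for Pendle: 119.512, 118.836, 20.058.
For Dunmore: 97.882, 74.045, 13.617.
Standard total = 57,700; weights = 0.3016, 0.2842, 0.4142.
Pendle: 0.3016×119.512 + 0.2842×118.836 + 0.4142×20.058 = 78.1250 per 1,000.
Dunmore: 0.3016×97.882 + 0.2842×74.045 + 0.4142×13.617 = 56.2034 per 1,000.
Difference = 78.1250 − 56.2034 = 21.9216.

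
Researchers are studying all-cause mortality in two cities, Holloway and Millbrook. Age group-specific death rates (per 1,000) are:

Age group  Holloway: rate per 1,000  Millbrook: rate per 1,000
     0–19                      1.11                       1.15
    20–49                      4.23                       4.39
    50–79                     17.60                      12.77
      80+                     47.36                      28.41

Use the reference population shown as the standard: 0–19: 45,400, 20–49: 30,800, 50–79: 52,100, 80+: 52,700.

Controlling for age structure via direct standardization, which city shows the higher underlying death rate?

Holloway

Standard total = 181,000; weights = 0.2508, 0.1702, 0.2878, 0.2912.
Holloway: 0.2508×1.11 + 0.1702×4.23 + 0.2878×17.60 + 0.2912×47.36 = 19.8536 per 1,000.
Millbrook: 0.2508×1.15 + 0.1702×4.39 + 0.2878×12.77 + 0.2912×28.41 = 12.9831 per 1,000.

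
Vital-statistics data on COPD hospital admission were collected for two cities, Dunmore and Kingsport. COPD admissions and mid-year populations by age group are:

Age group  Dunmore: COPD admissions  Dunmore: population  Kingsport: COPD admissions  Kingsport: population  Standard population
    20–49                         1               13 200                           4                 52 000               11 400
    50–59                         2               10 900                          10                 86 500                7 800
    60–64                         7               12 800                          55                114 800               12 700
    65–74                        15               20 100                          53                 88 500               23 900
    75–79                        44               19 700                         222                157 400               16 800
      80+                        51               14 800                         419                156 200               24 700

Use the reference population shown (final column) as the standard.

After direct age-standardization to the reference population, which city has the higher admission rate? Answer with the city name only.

Age-specific rates per 10 000 for Dunmore: 0.76, 1.83, 5.47, 7.46, 22.34, 34.46.
For Kingsport: 0.77, 1.16, 4.79, 5.99, 14.10, 26.82.
Standard total = 97 300; weights = 0.1172, 0.0802, 0.1305, 0.2456, 0.1727, 0.2539.
Dunmore: 0.1172×0.76 + 0.0802×1.83 + 0.1305×5.47 + 0.2456×7.46 + 0.1727×22.34 + 0.2539×34.46 = 15.3868 per 10 000.
Kingsport: 0.1172×0.77 + 0.0802×1.16 + 0.1305×4.79 + 0.2456×5.99 + 0.1727×14.10 + 0.2539×26.82 = 11.5239 per 10 000.

Dunmore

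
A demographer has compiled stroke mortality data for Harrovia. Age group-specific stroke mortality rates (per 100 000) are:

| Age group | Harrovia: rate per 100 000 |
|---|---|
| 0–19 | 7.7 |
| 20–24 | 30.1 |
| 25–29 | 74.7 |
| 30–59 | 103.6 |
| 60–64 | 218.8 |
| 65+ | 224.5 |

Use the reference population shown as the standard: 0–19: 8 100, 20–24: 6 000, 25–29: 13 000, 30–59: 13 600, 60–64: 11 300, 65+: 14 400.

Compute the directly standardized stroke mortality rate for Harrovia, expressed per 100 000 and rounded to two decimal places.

125.43

Standard total = 66 400; weights = 0.1220, 0.0904, 0.1958, 0.2048, 0.1702, 0.2169.
Standardized rate: 0.1220×7.7 + 0.0904×30.1 + 0.1958×74.7 + 0.2048×103.6 + 0.1702×218.8 + 0.2169×224.5 = 125.4258 per 100 000.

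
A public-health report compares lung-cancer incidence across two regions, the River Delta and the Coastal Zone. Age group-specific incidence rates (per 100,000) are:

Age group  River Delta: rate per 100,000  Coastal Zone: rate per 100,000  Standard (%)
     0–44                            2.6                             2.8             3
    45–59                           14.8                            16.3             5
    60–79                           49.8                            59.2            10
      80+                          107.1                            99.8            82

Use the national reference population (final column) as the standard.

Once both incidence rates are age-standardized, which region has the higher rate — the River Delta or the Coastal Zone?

Standard weights: 0.03, 0.05, 0.10, 0.82.
The River Delta: 0.0300×2.6 + 0.0500×14.8 + 0.1000×49.8 + 0.8200×107.1 = 93.6200 per 100,000.
The Coastal Zone: 0.0300×2.8 + 0.0500×16.3 + 0.1000×59.2 + 0.8200×99.8 = 88.6550 per 100,000.

River Delta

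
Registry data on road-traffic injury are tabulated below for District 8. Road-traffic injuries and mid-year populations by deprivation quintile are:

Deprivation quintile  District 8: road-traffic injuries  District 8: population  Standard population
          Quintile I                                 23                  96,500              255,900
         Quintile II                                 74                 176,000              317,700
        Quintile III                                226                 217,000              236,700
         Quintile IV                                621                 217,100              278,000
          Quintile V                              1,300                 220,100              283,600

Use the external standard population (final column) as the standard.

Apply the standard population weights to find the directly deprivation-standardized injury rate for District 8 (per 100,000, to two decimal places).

Deprivation-specific rates per 100,000 for District 8: 23.83, 42.05, 104.15, 286.04, 590.64.
Standard total = 1,371,900; weights = 0.1865, 0.2316, 0.1725, 0.2026, 0.2067.
Standardized rate: 0.1865×23.83 + 0.2316×42.05 + 0.1725×104.15 + 0.2026×286.04 + 0.2067×590.64 = 212.2126 per 100,000.

212.21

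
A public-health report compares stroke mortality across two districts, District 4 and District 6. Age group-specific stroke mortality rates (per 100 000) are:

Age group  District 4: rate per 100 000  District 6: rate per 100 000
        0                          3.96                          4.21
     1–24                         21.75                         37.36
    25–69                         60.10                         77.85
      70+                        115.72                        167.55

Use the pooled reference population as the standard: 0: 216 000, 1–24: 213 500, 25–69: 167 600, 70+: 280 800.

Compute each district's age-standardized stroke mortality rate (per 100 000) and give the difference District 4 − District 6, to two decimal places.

-23.82

Standard total = 877 900; weights = 0.2460, 0.2432, 0.1909, 0.3199.
District 4: 0.2460×3.96 + 0.2432×21.75 + 0.1909×60.10 + 0.3199×115.72 = 54.7510 per 100 000.
District 6: 0.2460×4.21 + 0.2432×37.36 + 0.1909×77.85 + 0.3199×167.55 = 78.5755 per 100 000.
Difference = 54.7510 − 78.5755 = -23.8245.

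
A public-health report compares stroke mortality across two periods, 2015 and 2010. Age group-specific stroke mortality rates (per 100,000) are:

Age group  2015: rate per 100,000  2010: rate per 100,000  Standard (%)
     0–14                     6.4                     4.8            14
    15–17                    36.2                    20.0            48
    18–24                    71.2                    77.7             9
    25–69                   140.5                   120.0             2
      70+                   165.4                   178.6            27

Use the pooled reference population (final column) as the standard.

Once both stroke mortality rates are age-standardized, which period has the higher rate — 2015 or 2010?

2015

Standard weights: 0.14, 0.48, 0.09, 0.02, 0.27.
2015: 0.1400×6.4 + 0.4800×36.2 + 0.0900×71.2 + 0.0200×140.5 + 0.2700×165.4 = 72.1480 per 100,000.
2010: 0.1400×4.8 + 0.4800×20.0 + 0.0900×77.7 + 0.0200×120.0 + 0.2700×178.6 = 67.8870 per 100,000.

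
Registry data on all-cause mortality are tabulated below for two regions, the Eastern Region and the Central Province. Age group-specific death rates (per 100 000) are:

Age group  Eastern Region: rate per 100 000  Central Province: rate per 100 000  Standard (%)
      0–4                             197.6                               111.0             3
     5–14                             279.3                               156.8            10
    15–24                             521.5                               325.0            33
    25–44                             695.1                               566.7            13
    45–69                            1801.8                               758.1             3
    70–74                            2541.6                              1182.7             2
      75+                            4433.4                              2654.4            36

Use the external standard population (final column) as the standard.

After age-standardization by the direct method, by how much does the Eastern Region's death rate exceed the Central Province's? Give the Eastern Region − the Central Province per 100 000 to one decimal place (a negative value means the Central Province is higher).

Standard weights: 0.03, 0.10, 0.33, 0.13, 0.03, 0.02, 0.36.
The Eastern Region: 0.0300×197.6 + 0.1000×279.3 + 0.3300×521.5 + 0.1300×695.1 + 0.0300×1801.8 + 0.0200×2541.6 + 0.3600×4433.4 = 1997.2260 per 100 000.
The Central Province: 0.0300×111.0 + 0.1000×156.8 + 0.3300×325.0 + 0.1300×566.7 + 0.0300×758.1 + 0.0200×1182.7 + 0.3600×2654.4 = 1201.9120 per 100 000.
Difference = 1997.2260 − 1201.9120 = 795.3140.

795.3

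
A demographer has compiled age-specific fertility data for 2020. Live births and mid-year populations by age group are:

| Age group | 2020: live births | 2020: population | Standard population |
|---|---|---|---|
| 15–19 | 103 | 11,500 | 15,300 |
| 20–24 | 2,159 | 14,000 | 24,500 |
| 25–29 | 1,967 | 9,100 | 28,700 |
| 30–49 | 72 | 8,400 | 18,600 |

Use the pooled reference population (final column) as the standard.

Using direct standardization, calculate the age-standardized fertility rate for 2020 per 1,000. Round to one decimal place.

Age-specific rates per 1,000 for 2020: 8.957, 154.214, 216.154, 8.571.
Standard total = 87,100; weights = 0.1757, 0.2813, 0.3295, 0.2135.
Standardized rate: 0.1757×8.957 + 0.2813×154.214 + 0.3295×216.154 + 0.2135×8.571 = 118.0061 per 1,000.

118.0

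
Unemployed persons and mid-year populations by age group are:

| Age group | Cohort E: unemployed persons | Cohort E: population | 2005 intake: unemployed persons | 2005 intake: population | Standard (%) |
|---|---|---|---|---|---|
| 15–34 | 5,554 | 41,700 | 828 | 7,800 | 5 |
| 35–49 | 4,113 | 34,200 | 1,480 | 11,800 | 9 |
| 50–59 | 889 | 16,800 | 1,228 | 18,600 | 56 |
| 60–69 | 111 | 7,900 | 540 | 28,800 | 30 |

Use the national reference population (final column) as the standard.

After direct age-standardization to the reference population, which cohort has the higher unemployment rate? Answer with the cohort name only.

2005 intake

Age-specific rates per 1,000 for Cohort E: 133.189, 120.263, 52.917, 14.051.
For the 2005 intake: 106.154, 125.424, 66.022, 18.750.
Standard weights: 0.05, 0.09, 0.56, 0.30.
Cohort E: 0.0500×133.189 + 0.0900×120.263 + 0.5600×52.917 + 0.3000×14.051 = 51.3317 per 1,000.
The 2005 intake: 0.0500×106.154 + 0.0900×125.424 + 0.5600×66.022 + 0.3000×18.750 = 59.1929 per 1,000.
The crude rates (106.03 vs 60.84) would put Cohort E higher, but that reflects its age composition; once standardized to a common age structure, the 2005 intake has the higher underlying rate.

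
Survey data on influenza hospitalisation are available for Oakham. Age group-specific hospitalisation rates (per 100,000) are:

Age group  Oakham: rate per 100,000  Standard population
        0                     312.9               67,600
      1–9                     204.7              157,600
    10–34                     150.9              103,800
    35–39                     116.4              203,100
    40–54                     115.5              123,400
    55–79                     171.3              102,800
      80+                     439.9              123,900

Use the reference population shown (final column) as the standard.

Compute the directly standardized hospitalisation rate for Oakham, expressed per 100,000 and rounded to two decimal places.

203.00

Standard total = 882,200; weights = 0.0766, 0.1786, 0.1177, 0.2302, 0.1399, 0.1165, 0.1404.
Standardized rate: 0.0766×312.9 + 0.1786×204.7 + 0.1177×150.9 + 0.2302×116.4 + 0.1399×115.5 + 0.1165×171.3 + 0.1404×439.9 = 202.9959 per 100,000.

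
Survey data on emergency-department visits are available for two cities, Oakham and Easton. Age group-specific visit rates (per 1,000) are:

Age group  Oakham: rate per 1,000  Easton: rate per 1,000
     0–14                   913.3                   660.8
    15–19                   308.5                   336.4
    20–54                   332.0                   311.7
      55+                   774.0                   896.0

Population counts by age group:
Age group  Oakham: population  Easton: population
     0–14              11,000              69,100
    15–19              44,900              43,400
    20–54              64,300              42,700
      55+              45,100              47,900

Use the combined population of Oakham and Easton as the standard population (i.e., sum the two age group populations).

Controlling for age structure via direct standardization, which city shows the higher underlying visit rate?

Combined standard total = 368,400; weights = 0.2174, 0.2397, 0.2904, 0.2524.
Oakham: 0.2174×913.3 + 0.2397×308.5 + 0.2904×332.0 + 0.2524×774.0 = 564.3374 per 1,000.
Easton: 0.2174×660.8 + 0.2397×336.4 + 0.2904×311.7 + 0.2524×896.0 = 541.0263 per 1,000.
The crude rates (484.89 vs 573.56) would put Easton higher, but that reflects its age composition; once standardized to a common age structure, Oakham has the higher underlying rate.

Oakham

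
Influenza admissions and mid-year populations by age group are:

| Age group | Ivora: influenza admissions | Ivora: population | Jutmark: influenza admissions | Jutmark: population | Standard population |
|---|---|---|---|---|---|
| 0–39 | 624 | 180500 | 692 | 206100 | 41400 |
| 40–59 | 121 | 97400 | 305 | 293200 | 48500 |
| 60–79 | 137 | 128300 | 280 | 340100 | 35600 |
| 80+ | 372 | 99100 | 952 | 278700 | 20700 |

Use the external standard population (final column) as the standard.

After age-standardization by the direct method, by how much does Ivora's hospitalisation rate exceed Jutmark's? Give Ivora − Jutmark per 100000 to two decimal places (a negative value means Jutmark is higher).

Age-specific rates per 100000 for Ivora: 345.71, 124.23, 106.78, 375.38.
For Jutmark: 335.76, 104.02, 82.33, 341.59.
Standard total = 146200; weights = 0.2832, 0.3317, 0.2435, 0.1416.
Ivora: 0.2832×345.71 + 0.3317×124.23 + 0.2435×106.78 + 0.1416×375.38 = 218.2567 per 100000.
Jutmark: 0.2832×335.76 + 0.3317×104.02 + 0.2435×82.33 + 0.1416×341.59 = 197.9984 per 100000.
Difference = 218.2567 − 197.9984 = 20.2584.

20.26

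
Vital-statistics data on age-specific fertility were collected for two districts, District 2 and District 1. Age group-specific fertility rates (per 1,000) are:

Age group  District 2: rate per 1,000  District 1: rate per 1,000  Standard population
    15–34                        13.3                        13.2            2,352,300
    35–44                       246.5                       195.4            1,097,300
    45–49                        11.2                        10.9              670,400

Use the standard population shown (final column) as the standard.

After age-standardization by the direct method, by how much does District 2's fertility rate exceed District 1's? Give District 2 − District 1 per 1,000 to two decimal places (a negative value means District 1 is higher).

13.72

Standard total = 4,120,000; weights = 0.5709, 0.2663, 0.1627.
District 2: 0.5709×13.3 + 0.2663×246.5 + 0.1627×11.2 = 75.0676 per 1,000.
District 1: 0.5709×13.2 + 0.2663×195.4 + 0.1627×10.9 = 61.3520 per 1,000.
Difference = 75.0676 − 61.3520 = 13.7156.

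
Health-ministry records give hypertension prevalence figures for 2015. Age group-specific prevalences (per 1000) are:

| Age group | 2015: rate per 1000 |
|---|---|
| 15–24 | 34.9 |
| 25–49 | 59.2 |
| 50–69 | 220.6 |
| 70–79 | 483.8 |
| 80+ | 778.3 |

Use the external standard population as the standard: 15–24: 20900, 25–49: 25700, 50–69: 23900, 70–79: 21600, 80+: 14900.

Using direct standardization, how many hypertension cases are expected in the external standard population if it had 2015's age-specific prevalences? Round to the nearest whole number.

Expected hypertension cases = Σ (standard pop × age-specific rate ÷ 1000)
= 20900×34.9/1000 + 25700×59.2/1000 + 23900×220.6/1000 + 21600×483.8/1000 + 14900×778.3/1000
= 729.41 + 1521.44 + 5272.34 + 10450.08 + 11596.67 = 29569.94.

29570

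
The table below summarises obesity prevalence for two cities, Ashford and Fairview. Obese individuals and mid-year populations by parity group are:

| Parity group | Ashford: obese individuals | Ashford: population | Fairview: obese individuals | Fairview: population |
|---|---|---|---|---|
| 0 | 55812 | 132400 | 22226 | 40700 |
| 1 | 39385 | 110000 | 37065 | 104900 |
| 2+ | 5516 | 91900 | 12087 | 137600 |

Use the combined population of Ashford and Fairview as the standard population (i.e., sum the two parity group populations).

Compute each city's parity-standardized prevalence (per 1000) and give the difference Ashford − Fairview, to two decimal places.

-43.62

Parity-specific rates per 1000 for Ashford: 421.541, 358.045, 60.022.
For Fairview: 546.093, 353.337, 87.842.
Combined standard total = 617500; weights = 0.2803, 0.3480, 0.3717.
Ashford: 0.2803×421.541 + 0.3480×358.045 + 0.3717×60.022 = 265.0813 per 1000.
Fairview: 0.2803×546.093 + 0.3480×353.337 + 0.3717×87.842 = 308.6970 per 1000.
Difference = 265.0813 − 308.6970 = -43.6158.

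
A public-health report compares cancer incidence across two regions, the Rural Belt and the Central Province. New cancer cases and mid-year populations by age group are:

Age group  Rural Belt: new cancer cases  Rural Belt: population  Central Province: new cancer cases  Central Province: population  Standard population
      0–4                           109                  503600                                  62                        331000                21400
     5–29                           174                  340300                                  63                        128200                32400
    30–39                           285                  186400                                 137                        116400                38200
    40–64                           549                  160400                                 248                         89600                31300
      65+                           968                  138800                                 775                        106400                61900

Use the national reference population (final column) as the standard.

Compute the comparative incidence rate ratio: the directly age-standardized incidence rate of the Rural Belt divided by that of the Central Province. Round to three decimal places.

1.027

Age-specific rates per 100000 for the Rural Belt: 21.64, 51.13, 152.90, 342.27, 697.41.
For the Central Province: 18.73, 49.14, 117.70, 276.79, 728.38.
Standard total = 185200; weights = 0.1156, 0.1749, 0.2063, 0.1690, 0.3342.
The Rural Belt: 0.1156×21.64 + 0.1749×51.13 + 0.2063×152.90 + 0.1690×342.27 + 0.3342×697.41 = 333.9254 per 100000.
The Central Province: 0.1156×18.73 + 0.1749×49.14 + 0.2063×117.70 + 0.1690×276.79 + 0.3342×728.38 = 325.2669 per 100000.
Ratio = 333.9254 ÷ 325.2669 = 1.02662.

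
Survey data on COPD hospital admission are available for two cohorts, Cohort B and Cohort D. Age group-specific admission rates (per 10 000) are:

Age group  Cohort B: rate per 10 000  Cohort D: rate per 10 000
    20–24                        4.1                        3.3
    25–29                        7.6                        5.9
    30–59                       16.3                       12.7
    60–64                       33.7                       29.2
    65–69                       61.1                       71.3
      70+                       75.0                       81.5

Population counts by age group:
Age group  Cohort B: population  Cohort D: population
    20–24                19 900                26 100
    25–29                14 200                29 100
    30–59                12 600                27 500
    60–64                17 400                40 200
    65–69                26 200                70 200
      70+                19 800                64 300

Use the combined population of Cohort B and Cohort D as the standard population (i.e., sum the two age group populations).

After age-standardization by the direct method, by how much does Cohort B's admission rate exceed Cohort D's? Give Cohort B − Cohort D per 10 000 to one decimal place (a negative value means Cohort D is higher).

-2.8

Combined standard total = 367 500; weights = 0.1252, 0.1178, 0.1091, 0.1567, 0.2623, 0.2288.
Cohort B: 0.1252×4.1 + 0.1178×7.6 + 0.1091×16.3 + 0.1567×33.7 + 0.2623×61.1 + 0.2288×75.0 = 41.6598 per 10 000.
Cohort D: 0.1252×3.3 + 0.1178×5.9 + 0.1091×12.7 + 0.1567×29.2 + 0.2623×71.3 + 0.2288×81.5 = 44.4243 per 10 000.
Difference = 41.6598 − 44.4243 = -2.7645.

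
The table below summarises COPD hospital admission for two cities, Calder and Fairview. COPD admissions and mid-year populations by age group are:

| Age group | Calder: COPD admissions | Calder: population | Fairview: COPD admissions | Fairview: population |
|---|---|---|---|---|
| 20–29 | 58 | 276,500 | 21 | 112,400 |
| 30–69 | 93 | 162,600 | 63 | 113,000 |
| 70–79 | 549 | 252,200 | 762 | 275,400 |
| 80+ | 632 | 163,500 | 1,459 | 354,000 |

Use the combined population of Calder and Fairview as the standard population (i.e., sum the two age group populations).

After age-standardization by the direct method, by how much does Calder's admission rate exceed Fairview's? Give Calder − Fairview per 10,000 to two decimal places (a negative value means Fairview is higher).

-2.52

Age-specific rates per 10,000 for Calder: 2.10, 5.72, 21.77, 38.65.
For Fairview: 1.87, 5.58, 27.67, 41.21.
Combined standard total = 1,709,600; weights = 0.2275, 0.1612, 0.3086, 0.3027.
Calder: 0.2275×2.10 + 0.1612×5.72 + 0.3086×21.77 + 0.3027×38.65 = 19.8180 per 10,000.
Fairview: 0.2275×1.87 + 0.1612×5.58 + 0.3086×27.67 + 0.3027×41.21 = 22.3384 per 10,000.
Difference = 19.8180 − 22.3384 = -2.5205.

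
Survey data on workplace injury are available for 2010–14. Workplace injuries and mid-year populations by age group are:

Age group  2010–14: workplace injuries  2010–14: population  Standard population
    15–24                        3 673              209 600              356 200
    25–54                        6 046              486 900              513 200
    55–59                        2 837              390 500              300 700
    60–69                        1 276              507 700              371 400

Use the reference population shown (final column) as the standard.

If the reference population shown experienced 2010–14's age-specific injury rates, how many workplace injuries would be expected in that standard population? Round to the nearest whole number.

15733

Age-specific rates per 10 000 for 2010–14: 175.24, 124.17, 72.65, 25.13.
Expected workplace injuries = Σ (standard pop × age-specific rate ÷ 10 000)
= 356 200×175.24/10 000 + 513 200×124.17/10 000 + 300 700×72.65/10 000 + 371 400×25.13/10 000
= 6242.00 + 6372.58 + 2184.60 + 933.44 = 15732.61.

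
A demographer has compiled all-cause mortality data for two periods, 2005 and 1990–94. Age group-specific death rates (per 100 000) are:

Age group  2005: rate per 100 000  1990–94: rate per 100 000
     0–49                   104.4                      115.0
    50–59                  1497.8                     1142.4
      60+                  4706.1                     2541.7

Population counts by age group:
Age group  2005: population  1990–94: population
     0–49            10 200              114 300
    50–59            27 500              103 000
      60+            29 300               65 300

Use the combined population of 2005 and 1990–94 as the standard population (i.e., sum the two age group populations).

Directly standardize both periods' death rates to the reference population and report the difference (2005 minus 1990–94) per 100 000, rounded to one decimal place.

Combined standard total = 349 600; weights = 0.3561, 0.3733, 0.2706.
2005: 0.3561×104.4 + 0.3733×1497.8 + 0.2706×4706.1 = 1869.7304 per 100 000.
1990–94: 0.3561×115.0 + 0.3733×1142.4 + 0.2706×2541.7 = 1155.1645 per 100 000.
Difference = 1869.7304 − 1155.1645 = 714.5659.

714.6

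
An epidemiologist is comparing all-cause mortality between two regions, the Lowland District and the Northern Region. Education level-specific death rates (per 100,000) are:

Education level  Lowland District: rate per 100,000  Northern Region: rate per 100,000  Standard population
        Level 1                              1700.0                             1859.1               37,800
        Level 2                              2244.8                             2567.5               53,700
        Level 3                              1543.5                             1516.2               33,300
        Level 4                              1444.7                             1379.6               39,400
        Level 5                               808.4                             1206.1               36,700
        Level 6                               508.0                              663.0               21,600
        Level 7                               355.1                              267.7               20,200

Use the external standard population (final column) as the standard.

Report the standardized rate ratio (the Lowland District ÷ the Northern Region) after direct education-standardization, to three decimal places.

0.904

Standard total = 242,700; weights = 0.1557, 0.2213, 0.1372, 0.1623, 0.1512, 0.0890, 0.0832.
The Lowland District: 0.1557×1700.0 + 0.2213×2244.8 + 0.1372×1543.5 + 0.1623×1444.7 + 0.1512×808.4 + 0.0890×508.0 + 0.0832×355.1 = 1404.7779 per 100,000.
The Northern Region: 0.1557×1859.1 + 0.2213×2567.5 + 0.1372×1516.2 + 0.1623×1379.6 + 0.1512×1206.1 + 0.0890×663.0 + 0.0832×267.7 = 1553.3030 per 100,000.
Ratio = 1404.7779 ÷ 1553.3030 = 0.90438.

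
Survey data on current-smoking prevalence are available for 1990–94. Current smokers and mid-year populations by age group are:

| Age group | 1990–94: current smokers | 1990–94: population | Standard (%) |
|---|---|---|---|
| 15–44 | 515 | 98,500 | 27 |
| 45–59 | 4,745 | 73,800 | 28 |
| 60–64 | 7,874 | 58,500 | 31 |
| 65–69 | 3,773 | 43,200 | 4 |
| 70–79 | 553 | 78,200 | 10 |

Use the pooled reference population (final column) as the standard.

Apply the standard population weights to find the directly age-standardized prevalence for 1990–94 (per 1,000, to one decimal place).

65.3

Age-specific rates per 1,000 for 1990–94: 5.228, 64.295, 134.598, 87.338, 7.072.
Standard weights: 0.27, 0.28, 0.31, 0.04, 0.10.
Standardized rate: 0.2700×5.228 + 0.2800×64.295 + 0.3100×134.598 + 0.0400×87.338 + 0.1000×7.072 = 65.3405 per 1,000.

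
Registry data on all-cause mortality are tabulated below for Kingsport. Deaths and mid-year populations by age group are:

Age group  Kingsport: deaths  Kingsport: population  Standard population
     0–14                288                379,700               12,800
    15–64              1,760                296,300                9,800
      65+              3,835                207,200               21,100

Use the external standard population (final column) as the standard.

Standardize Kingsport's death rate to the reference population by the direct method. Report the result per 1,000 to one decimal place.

10.5

Age-specific rates per 1,000 for Kingsport: 0.758, 5.940, 18.509.
Standard total = 43,700; weights = 0.2929, 0.2243, 0.4828.
Standardized rate: 0.2929×0.758 + 0.2243×5.940 + 0.4828×18.509 = 10.4909 per 1,000.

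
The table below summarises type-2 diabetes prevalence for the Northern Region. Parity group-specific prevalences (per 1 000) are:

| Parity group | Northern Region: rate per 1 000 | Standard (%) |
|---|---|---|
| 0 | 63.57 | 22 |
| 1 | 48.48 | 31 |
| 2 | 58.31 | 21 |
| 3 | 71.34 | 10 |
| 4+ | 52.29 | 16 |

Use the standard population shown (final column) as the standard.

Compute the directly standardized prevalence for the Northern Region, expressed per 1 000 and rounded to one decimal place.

56.8

Standard weights: 0.22, 0.31, 0.21, 0.10, 0.16.
Standardized rate: 0.2200×63.57 + 0.3100×48.48 + 0.2100×58.31 + 0.1000×71.34 + 0.1600×52.29 = 56.7597 per 1 000.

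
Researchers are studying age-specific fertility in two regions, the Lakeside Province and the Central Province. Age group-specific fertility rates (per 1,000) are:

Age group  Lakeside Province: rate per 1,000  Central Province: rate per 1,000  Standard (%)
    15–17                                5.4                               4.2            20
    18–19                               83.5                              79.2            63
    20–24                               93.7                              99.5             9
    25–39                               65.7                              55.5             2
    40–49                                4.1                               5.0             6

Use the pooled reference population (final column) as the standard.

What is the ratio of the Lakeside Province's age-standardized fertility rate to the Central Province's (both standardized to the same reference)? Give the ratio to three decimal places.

1.042

Standard weights: 0.20, 0.63, 0.09, 0.02, 0.06.
The Lakeside Province: 0.2000×5.4 + 0.6300×83.5 + 0.0900×93.7 + 0.0200×65.7 + 0.0600×4.1 = 63.6780 per 1,000.
The Central Province: 0.2000×4.2 + 0.6300×79.2 + 0.0900×99.5 + 0.0200×55.5 + 0.0600×5.0 = 61.1010 per 1,000.
Ratio = 63.6780 ÷ 61.1010 = 1.04218.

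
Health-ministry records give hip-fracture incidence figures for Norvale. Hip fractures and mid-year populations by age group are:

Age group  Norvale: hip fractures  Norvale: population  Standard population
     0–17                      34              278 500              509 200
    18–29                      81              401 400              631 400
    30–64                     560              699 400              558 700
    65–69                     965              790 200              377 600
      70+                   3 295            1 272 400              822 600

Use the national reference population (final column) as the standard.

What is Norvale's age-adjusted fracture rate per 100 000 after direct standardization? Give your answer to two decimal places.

Age-specific rates per 100 000 for Norvale: 12.21, 20.18, 80.07, 122.12, 258.96.
Standard total = 2 899 500; weights = 0.1756, 0.2178, 0.1927, 0.1302, 0.2837.
Standardized rate: 0.1756×12.21 + 0.2178×20.18 + 0.1927×80.07 + 0.1302×122.12 + 0.2837×258.96 = 111.3382 per 100 000.

111.34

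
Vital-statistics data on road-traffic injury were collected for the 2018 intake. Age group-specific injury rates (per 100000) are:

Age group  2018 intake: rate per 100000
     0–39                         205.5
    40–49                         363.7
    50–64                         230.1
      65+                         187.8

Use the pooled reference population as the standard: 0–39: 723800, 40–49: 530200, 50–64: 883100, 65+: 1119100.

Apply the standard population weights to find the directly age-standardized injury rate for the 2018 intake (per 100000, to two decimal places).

231.85

Standard total = 3256200; weights = 0.2223, 0.1628, 0.2712, 0.3437.
Standardized rate: 0.2223×205.5 + 0.1628×363.7 + 0.2712×230.1 + 0.3437×187.8 = 231.8478 per 100000.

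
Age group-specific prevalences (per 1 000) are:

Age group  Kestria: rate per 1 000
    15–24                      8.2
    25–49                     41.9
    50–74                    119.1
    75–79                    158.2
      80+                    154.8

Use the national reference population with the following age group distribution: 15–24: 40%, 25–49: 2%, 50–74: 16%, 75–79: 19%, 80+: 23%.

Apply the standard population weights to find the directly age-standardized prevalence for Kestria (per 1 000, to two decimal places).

Standard weights: 0.40, 0.02, 0.16, 0.19, 0.23.
Standardized rate: 0.4000×8.2 + 0.0200×41.9 + 0.1600×119.1 + 0.1900×158.2 + 0.2300×154.8 = 88.8360 per 1 000.

88.84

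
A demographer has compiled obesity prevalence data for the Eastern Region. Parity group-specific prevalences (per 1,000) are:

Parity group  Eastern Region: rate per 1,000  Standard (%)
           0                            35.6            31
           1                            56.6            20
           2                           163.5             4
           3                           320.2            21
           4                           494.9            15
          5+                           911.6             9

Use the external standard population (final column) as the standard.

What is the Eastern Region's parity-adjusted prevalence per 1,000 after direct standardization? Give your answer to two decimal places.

252.42

Standard weights: 0.31, 0.20, 0.04, 0.21, 0.15, 0.09.
Standardized rate: 0.3100×35.6 + 0.2000×56.6 + 0.0400×163.5 + 0.2100×320.2 + 0.1500×494.9 + 0.0900×911.6 = 252.4170 per 1,000.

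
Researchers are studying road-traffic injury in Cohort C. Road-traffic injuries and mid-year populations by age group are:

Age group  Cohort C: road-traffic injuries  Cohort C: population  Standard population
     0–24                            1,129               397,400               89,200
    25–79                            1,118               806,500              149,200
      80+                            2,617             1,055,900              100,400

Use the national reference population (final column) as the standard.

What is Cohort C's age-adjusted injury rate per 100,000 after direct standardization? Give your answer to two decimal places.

Age-specific rates per 100,000 for Cohort C: 284.10, 138.62, 247.85.
Standard total = 338,800; weights = 0.2633, 0.4404, 0.2963.
Standardized rate: 0.2633×284.10 + 0.4404×138.62 + 0.2963×247.85 = 209.2909 per 100,000.

209.29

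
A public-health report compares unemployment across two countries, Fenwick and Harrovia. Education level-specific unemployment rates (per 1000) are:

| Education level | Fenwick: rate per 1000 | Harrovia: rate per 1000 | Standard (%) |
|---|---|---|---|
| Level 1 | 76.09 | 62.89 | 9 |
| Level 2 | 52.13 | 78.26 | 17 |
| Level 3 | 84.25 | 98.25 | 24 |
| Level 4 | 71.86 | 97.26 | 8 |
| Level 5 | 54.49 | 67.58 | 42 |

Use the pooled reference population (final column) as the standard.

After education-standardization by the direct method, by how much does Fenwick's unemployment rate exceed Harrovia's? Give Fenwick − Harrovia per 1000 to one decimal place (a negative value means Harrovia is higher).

-14.1

Standard weights: 0.09, 0.17, 0.24, 0.08, 0.42.
Fenwick: 0.0900×76.09 + 0.1700×52.13 + 0.2400×84.25 + 0.0800×71.86 + 0.4200×54.49 = 64.5648 per 1000.
Harrovia: 0.0900×62.89 + 0.1700×78.26 + 0.2400×98.25 + 0.0800×97.26 + 0.4200×67.58 = 78.7087 per 1000.
Difference = 64.5648 − 78.7087 = -14.1439.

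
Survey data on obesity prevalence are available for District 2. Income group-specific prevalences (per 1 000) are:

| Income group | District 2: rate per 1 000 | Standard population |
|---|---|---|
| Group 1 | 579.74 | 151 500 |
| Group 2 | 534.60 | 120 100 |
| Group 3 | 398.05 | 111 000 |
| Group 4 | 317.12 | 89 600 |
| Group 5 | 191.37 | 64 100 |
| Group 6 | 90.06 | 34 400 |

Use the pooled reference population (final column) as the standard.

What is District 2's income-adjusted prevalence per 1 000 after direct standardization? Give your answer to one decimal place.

420.5

Standard total = 570 700; weights = 0.2655, 0.2104, 0.1945, 0.1570, 0.1123, 0.0603.
Standardized rate: 0.2655×579.74 + 0.2104×534.60 + 0.1945×398.05 + 0.1570×317.12 + 0.1123×191.37 + 0.0603×90.06 = 420.5335 per 1 000.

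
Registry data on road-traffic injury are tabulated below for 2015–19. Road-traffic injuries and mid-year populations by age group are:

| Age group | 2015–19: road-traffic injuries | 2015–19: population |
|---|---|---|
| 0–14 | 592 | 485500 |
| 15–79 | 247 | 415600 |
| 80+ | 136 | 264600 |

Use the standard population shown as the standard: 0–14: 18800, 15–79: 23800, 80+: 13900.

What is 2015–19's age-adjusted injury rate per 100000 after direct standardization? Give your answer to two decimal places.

Age-specific rates per 100000 for 2015–19: 121.94, 59.43, 51.40.
Standard total = 56500; weights = 0.3327, 0.4212, 0.2460.
Standardized rate: 0.3327×121.94 + 0.4212×59.43 + 0.2460×51.40 = 78.2535 per 100000.

78.25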